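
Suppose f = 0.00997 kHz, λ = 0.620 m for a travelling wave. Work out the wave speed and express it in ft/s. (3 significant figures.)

20.3 ft/s

Directly: v = fλ.
f = 0.00997 kHz = 9.970 Hz; λ = 0.620 m.
v = 6.181 m/s
6.181 m/s × (1 ft/s / 0.3048 m/s) = 20.28 ft/s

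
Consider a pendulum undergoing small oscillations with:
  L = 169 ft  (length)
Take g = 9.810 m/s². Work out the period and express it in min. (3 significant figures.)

0.240 min

T is given directly by: T = 2π√(L/g).
L = 169 ft = 51.51 m; g = 9.810 m/s².
T = 14.40 s
14.40 s × (1 min / 60.00 s) = 0.2400 min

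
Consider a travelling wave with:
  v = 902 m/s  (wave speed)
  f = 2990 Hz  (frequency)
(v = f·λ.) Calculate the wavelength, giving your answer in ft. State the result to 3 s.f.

0.990 ft

Rearranging v = f·λ for λ: λ = v/f.
v = 902 m/s; f = 2990 Hz.
λ = 0.3017 m
0.3017 m × (1 ft / 0.3048 m) = 0.9897 ft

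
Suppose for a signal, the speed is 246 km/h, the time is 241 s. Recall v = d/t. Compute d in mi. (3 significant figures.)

Rearranging v = d/t for d: d = v·t.
v = 246 km/h = 68.33 m/s; t = 241 s.
d = 16468 m
16468 m × (1 mi / 1609 m) = 10.23 mi

10.2 mi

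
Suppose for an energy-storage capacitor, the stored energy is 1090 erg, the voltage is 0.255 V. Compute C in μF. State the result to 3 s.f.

3350 μF

Rearranging E = ½C·V² for C: C = 2E/V².
E = 1090 erg = 1.090×10^-4 J; V = 0.255 V.
C = 0.003353 F
0.003353 F × (1 μF / 1.000×10^-6 F) = 3353 μF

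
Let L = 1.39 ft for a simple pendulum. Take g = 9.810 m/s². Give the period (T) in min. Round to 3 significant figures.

0.0218 min

Directly: T = 2π√(L/g).
L = 1.39 ft = 0.4237 m; g = 9.810 m/s².
T = 1.306 s
1.306 s × (1 min / 60.00 s) = 0.02176 min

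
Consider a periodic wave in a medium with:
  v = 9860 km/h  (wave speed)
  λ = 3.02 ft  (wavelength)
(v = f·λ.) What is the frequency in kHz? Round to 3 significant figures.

Rearranging v = f·λ for f: f = v/λ.
v = 9860 km/h = 2739 m/s; λ = 3.02 ft = 0.9205 m.
f = 2975 Hz
2975 Hz × (1 kHz / 1000 Hz) = 2.975 kHz

2.98 kHz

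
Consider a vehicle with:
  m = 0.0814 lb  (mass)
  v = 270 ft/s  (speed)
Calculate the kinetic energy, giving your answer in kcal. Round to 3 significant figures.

Directly: KE = ½mv².
m = 0.0814 lb = 0.03692 kg; v = 270 ft/s = 82.30 m/s.
KE = 125.0 J
125.0 J × (1 kcal / 4184 J) = 0.02988 kcal

0.0299 kcal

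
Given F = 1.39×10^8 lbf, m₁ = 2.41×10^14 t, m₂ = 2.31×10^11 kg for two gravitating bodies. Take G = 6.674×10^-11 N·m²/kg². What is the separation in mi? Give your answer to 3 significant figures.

From Newton's law of gravitation: r = √(G·m₁m₂/F).
F = 1.39×10^8 lbf = 6.183×10^8 N; m₁ = 2.41×10^14 t = 2.410×10^17 kg; m₂ = 2.31×10^11 kg; G = 6.674×10^-11 N·m²/kg².
r = 77519 m
77519 m × (1 mi / 1609 m) = 48.17 mi

48.2 mi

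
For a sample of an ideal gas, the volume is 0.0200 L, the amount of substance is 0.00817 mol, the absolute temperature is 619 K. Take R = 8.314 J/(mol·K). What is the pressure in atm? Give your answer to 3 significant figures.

20.7 atm

Directly: P = nRT/V.
V = 0.0200 L = 2.000×10^-5 m³; n = 0.00817 mol; T = 619 K; R = 8.314 J/(mol·K).
P = 2.102×10^6 Pa  (the unit combination reduces to kg/(m·s²) = Pa)
2.102×10^6 Pa × (1 atm / 1.013×10^5 Pa) = 20.75 atm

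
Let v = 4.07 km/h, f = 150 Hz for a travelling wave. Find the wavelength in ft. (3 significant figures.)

0.0247 ft

Rearranging: λ = v/f.
v = 4.07 km/h = 1.131 m/s; f = 150 Hz.
λ = 0.007537 m
0.007537 m × (1 ft / 0.3048 m) = 0.02473 ft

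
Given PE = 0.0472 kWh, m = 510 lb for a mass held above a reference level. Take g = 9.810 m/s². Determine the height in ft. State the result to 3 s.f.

Rearranging: h = PE/(m·g).
PE = 0.0472 kWh = 1.699×10^5 J; m = 510 lb = 231.3 kg; g = 9.810 m/s².
h = 74.88 m
74.88 m × (1 ft / 0.3048 m) = 245.7 ft

246 ft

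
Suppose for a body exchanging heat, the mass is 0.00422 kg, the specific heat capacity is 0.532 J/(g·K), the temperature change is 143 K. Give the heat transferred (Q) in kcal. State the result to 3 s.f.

Q is given directly by: Q = mcΔT.
m = 0.00422 kg; c = 0.532 J/(g·K) = 532.0 J/(kg·K); ΔT = 143 K.
Q = 321.0 J
321.0 J × (1 kcal / 4184 J) = 0.07673 kcal

0.0767 kcal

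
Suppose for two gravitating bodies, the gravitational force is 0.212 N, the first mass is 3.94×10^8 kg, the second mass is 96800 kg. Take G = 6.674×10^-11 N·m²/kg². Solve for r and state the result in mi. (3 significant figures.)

0.0681 mi

Solving F = G·m₁·m₂/r² for r: r = √(G·m₁m₂/F).
F = 0.212 N; m₁ = 3.94×10^8 kg; m₂ = 96800 kg; G = 6.674×10^-11 N·m²/kg².
r = 109.6 m
109.6 m × (1 mi / 1609 m) = 0.06809 mi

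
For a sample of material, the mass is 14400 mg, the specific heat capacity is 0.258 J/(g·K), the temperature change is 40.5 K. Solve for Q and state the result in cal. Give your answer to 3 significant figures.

Q is given directly by: Q = mcΔT.
m = 14400 mg = 0.01440 kg; c = 0.258 J/(g·K) = 258.0 J/(kg·K); ΔT = 40.5 K.
Q = 150.5 J  (the unit combination reduces to kg·m²/s² = J)
150.5 J × (1 cal / 4.184 J) = 35.96 cal

36.0 cal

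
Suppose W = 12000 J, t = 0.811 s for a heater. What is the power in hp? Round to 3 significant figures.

19.8 hp

P is given directly by: P = W/t.
W = 12000 J; t = 0.811 s.
P = 14797 W
14797 W × (1 hp / 745.7 W) = 19.84 hp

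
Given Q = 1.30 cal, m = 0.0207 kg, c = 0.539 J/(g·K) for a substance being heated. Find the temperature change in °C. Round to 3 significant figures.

0.488 °C

Solving Q = m·c·ΔT for ΔT: ΔT = Q/(m·c).
Q = 1.30 cal = 5.439 J; m = 0.0207 kg; c = 0.539 J/(g·K) = 539.0 J/(kg·K).
ΔT = 0.4875 K
Since 1 °C = 1 K, 0.4875 °C.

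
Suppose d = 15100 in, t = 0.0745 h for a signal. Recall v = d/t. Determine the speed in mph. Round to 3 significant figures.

3.20 mph

Directly: v = d/t.
d = 15100 in = 383.5 m; t = 0.0745 h = 268.2 s.
v = 1.430 m/s
1.430 m/s × (1 mph / 0.4470 m/s) = 3.199 mph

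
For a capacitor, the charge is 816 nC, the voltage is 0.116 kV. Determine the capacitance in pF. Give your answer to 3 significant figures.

7030 pF

C is given directly by: C = Q/V.
Q = 816 nC = 8.160×10^-7 C; V = 0.116 kV = 116.0 V.
C = 7.034×10^-9 F
7.034×10^-9 F × (1 pF / 1.000×10^-12 F) = 7034 pF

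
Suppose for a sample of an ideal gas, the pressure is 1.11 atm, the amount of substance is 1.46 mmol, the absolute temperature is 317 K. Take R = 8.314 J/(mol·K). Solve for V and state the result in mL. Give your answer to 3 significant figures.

34.2 mL

Rearranging: V = nRT/P.
P = 1.11 atm = 1.125×10^5 Pa; n = 1.46 mmol = 0.001460 mol; T = 317 K; R = 8.314 J/(mol·K).
V = 3.421×10^-5 m³
3.421×10^-5 m³ × (1 mL / 1.000×10^-6 m³) = 34.21 mL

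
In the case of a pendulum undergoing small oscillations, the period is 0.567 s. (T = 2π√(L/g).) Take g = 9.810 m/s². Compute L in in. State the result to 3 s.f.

3.15 in

Solving T = 2π√(L/g) for L: L = g·(T/2π)².
T = 0.567 s; g = 9.810 m/s².
L = 0.07989 m
0.07989 m × (1 in / 0.02540 m) = 3.145 in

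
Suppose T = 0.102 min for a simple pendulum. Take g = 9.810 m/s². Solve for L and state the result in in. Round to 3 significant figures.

366 in

Rearranging: L = g·(T/2π)².
T = 0.102 min = 6.120 s; g = 9.810 m/s².
L = 9.307 m
9.307 m × (1 in / 0.02540 m) = 366.4 in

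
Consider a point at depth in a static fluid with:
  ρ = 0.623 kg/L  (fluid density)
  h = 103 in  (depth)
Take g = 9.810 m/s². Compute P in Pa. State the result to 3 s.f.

P is given directly by: P = ρgh.
ρ = 0.623 kg/L = 623.0 kg/m³; h = 103 in = 2.616 m; g = 9.810 m/s².
P = 15989 Pa  (the unit combination reduces to kg/(m·s²) = Pa)

16000 Pa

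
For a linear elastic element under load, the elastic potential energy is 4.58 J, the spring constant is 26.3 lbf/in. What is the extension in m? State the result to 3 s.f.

0.0446 m

Rearranging U = ½k·x² for x: x = √(2U/k).
U = 4.58 J; k = 26.3 lbf/in = 4606 N/m.
x = 0.04460 m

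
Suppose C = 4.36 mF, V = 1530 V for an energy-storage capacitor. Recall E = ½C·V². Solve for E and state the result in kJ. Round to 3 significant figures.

E is given directly by: E = ½CV².
C = 4.36 mF = 0.004360 F; V = 1530 V.
E = 5103 J
5103 J × (1 kJ / 1000 J) = 5.103 kJ

5.10 kJ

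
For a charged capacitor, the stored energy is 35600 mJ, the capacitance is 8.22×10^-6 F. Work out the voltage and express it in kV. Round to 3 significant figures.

Rearranging: V = √(2E/C).
E = 35600 mJ = 35.60 J; C = 8.22×10^-6 F.
V = 2943 V  (the unit combination reduces to kg·m²/(A·s³) = V)
2943 V × (1 kV / 1000 V) = 2.943 kV

2.94 kV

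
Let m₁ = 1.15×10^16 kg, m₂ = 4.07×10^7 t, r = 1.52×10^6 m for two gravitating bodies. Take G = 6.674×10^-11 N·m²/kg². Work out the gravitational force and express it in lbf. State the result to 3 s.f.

From Newton's law of gravitation: F = Gm₁m₂/r².
m₁ = 1.15×10^16 kg; m₂ = 4.07×10^7 t = 4.070×10^10 kg; r = 1.52×10^6 m; G = 6.674×10^-11 N·m²/kg².
F = 13520 N  (the unit combination reduces to kg·m/s² = N)
13520 N × (1 lbf / 4.448 N) = 3040 lbf

3040 lbf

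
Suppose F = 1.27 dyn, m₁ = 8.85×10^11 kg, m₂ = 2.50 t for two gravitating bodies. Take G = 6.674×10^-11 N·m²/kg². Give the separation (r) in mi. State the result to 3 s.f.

67.0 mi

Rearranging F = G·m₁·m₂/r² for r: r = √(G·m₁m₂/F).
F = 1.27 dyn = 1.270×10^-5 N; m₁ = 8.85×10^11 kg; m₂ = 2.50 t = 2500 kg; G = 6.674×10^-11 N·m²/kg².
r = 1.078×10^5 m
1.078×10^5 m × (1 mi / 1609 m) = 67.00 mi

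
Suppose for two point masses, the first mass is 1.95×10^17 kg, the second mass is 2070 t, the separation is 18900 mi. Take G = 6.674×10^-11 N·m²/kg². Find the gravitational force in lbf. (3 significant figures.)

From Newton's law of gravitation: F = Gm₁m₂/r².
m₁ = 1.95×10^17 kg; m₂ = 2070 t = 2.070×10^6 kg; r = 18900 mi = 3.042×10^7 m; G = 6.674×10^-11 N·m²/kg².
F = 0.02912 N
0.02912 N × (1 lbf / 4.448 N) = 0.006546 lbf

0.00655 lbf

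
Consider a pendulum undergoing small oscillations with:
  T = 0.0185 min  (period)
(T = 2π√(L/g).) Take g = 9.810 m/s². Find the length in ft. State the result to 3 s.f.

1.00 ft

Rearranging: L = g·(T/2π)².
T = 0.0185 min = 1.110 s; g = 9.810 m/s².
L = 0.3062 m
0.3062 m × (1 ft / 0.3048 m) = 1.004 ft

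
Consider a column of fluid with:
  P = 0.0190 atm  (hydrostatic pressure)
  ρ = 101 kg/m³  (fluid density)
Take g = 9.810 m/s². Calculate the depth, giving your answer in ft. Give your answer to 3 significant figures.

Solving P = ρ·g·h for h: h = P/(ρ·g).
P = 0.0190 atm = 1925 Pa; ρ = 101 kg/m³; g = 9.810 m/s².
h = 1.943 m
1.943 m × (1 ft / 0.3048 m) = 6.375 ft

6.37 ft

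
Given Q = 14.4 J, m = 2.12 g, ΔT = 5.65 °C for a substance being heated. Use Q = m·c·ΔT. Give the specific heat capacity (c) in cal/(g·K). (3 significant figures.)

0.287 cal/(g·K)

Rearranging Q = m·c·ΔT for c: c = Q/(m·ΔT).
Q = 14.4 J; m = 2.12 g = 0.002120 kg; ΔT = 5.65 °C = 5.650 K.
c = 1202 J/(kg·K)
1202 J/(kg·K) × (1 cal/(g·K) / 4184 J/(kg·K)) = 0.2873 cal/(g·K)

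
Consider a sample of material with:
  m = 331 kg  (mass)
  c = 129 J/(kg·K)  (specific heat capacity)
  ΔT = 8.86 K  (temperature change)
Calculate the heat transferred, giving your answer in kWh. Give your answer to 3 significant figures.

Directly: Q = mcΔT.
m = 331 kg; c = 129 J/(kg·K); ΔT = 8.86 K.
Q = 3.783×10^5 J  (the unit combination reduces to kg·m²/s² = J)
3.783×10^5 J × (1 kWh / 3.600×10^6 J) = 0.1051 kWh

0.105 kWh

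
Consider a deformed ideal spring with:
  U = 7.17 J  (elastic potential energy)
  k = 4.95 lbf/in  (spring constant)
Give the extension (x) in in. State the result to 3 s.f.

5.06 in

Rearranging U = ½k·x² for x: x = √(2U/k).
U = 7.17 J; k = 4.95 lbf/in = 866.9 N/m.
x = 0.1286 m
0.1286 m × (1 in / 0.02540 m) = 5.064 in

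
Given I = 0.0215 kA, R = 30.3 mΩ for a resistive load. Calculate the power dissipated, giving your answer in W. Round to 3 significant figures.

14.0 W

P is given directly by: P = I²R.
I = 0.0215 kA = 21.50 A; R = 30.3 mΩ = 0.03030 Ω.
P = 14.01 W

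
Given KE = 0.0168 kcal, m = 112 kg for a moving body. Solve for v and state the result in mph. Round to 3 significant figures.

Rearranging KE = ½mv² for v: v = √(2·KE/m).
KE = 0.0168 kcal = 70.29 J; m = 112 kg.
v = 1.120 m/s
1.120 m/s × (1 mph / 0.4470 m/s) = 2.506 mph

2.51 mph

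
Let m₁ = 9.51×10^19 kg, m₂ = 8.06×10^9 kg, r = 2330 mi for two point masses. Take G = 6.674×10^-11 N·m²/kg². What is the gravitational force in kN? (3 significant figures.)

3640 kN

Directly: F = Gm₁m₂/r².
m₁ = 9.51×10^19 kg; m₂ = 8.06×10^9 kg; r = 2330 mi = 3.750×10^6 m; G = 6.674×10^-11 N·m²/kg².
F = 3.638×10^6 N  (the unit combination reduces to kg·m/s² = N)
3.638×10^6 N × (1 kN / 1000 N) = 3638 kN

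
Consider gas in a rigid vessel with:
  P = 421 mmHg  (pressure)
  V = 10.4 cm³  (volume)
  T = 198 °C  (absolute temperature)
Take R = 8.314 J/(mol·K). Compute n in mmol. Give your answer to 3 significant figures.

0.149 mmol

From the ideal-gas law: n = PV/(RT).
P = 421 mmHg = 56129 Pa; V = 10.4 cm³ = 1.040×10^-5 m³; T = 198 °C = 471.1 K; R = 8.314 J/(mol·K).
n = 1.490×10^-4 mol
1.490×10^-4 mol × (1 mmol / 0.001000 mol) = 0.1490 mmol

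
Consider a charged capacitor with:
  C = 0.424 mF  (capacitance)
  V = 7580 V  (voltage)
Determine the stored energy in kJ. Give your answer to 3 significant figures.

E is given directly by: E = ½CV².
C = 0.424 mF = 4.240×10^-4 F; V = 7580 V.
E = 12181 J
12181 J × (1 kJ / 1000 J) = 12.18 kJ

12.2 kJ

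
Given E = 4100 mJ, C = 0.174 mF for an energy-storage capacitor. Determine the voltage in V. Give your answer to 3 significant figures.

Solving E = ½C·V² for V: V = √(2E/C).
E = 4100 mJ = 4.100 J; C = 0.174 mF = 1.740×10^-4 F.
V = 217.1 V

217 V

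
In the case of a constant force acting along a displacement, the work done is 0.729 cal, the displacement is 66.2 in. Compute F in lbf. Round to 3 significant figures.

0.408 lbf

Solving W = F·d for F: F = W/d.
W = 0.729 cal = 3.050 J; d = 66.2 in = 1.681 m.
F = 1.814 N
1.814 N × (1 lbf / 4.448 N) = 0.4078 lbf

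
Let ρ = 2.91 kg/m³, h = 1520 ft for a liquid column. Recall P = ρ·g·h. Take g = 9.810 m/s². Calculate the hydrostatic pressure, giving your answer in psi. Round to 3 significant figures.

1.92 psi

Directly: P = ρgh.
ρ = 2.91 kg/m³; h = 1520 ft = 463.3 m; g = 9.810 m/s².
P = 13226 Pa
13226 Pa × (1 psi / 6895 Pa) = 1.918 psi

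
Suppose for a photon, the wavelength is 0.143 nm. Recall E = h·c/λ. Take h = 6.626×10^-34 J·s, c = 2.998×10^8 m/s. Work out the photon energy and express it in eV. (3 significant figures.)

8670 eV

E is given directly by: E = hc/λ.
λ = 0.143 nm = 1.430×10^-10 m; h = 6.626×10^-34 J·s; c = 2.998×10^8 m/s.
E = 1.389×10^-15 J
1.389×10^-15 J × (1 eV / 1.602×10^-19 J) = 8670 eV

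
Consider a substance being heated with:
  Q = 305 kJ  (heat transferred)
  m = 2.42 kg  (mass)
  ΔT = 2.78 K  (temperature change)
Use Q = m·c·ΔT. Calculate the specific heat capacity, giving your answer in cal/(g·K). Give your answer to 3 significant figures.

10.8 cal/(g·K)

Rearranging: c = Q/(m·ΔT).
Q = 305 kJ = 3.050×10^5 J; m = 2.42 kg; ΔT = 2.78 K.
c = 45336 J/(kg·K)
45336 J/(kg·K) × (1 cal/(g·K) / 4184 J/(kg·K)) = 10.84 cal/(g·K)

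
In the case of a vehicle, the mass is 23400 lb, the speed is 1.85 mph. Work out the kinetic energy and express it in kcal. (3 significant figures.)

Directly: KE = ½mv².
m = 23400 lb = 10614 kg; v = 1.85 mph = 0.8270 m/s.
KE = 3630 J
3630 J × (1 kcal / 4184 J) = 0.8676 kcal

0.868 kcal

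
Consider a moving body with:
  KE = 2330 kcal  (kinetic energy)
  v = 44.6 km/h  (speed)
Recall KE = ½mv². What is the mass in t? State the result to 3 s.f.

127 t

Rearranging KE = ½mv² for m: m = 2·KE/v².
KE = 2330 kcal = 9.749×10^6 J; v = 44.6 km/h = 12.39 m/s.
m = 1.270×10^5 kg
1.270×10^5 kg × (1 t / 1000 kg) = 127.0 t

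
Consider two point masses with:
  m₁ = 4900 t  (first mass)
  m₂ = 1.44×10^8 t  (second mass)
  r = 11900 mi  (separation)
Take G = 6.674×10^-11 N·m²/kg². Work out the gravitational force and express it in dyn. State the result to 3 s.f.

F is given directly by: F = Gm₁m₂/r².
m₁ = 4900 t = 4.900×10^6 kg; m₂ = 1.44×10^8 t = 1.440×10^11 kg; r = 11900 mi = 1.915×10^7 m; G = 6.674×10^-11 N·m²/kg².
F = 1.284×10^-7 N
1.284×10^-7 N × (1 dyn / 1.000×10^-5 N) = 0.01284 dyn

0.0128 dyn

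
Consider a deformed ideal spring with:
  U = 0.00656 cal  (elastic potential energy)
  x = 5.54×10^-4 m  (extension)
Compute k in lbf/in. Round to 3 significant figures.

1020 lbf/in

Rearranging: k = 2U/x².
U = 0.00656 cal = 0.02745 J; x = 5.54×10^-4 m.
k = 1.789×10^5 N/m
1.789×10^5 N/m × (1 lbf/in / 175.1 N/m) = 1021 lbf/in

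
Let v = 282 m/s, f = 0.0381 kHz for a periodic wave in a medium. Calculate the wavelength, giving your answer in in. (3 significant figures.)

291 in

Rearranging v = f·λ for λ: λ = v/f.
v = 282 m/s; f = 0.0381 kHz = 38.10 Hz.
λ = 7.402 m
7.402 m × (1 in / 0.02540 m) = 291.4 in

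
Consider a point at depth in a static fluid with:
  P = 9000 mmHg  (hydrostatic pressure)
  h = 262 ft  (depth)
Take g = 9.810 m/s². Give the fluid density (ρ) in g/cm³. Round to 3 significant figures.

1.53 g/cm³

Solving P = ρ·g·h for ρ: ρ = P/(g·h).
P = 9000 mmHg = 1.200×10^6 Pa; h = 262 ft = 79.86 m; g = 9.810 m/s².
ρ = 1532 kg/m³
1532 kg/m³ × (1 g/cm³ / 1000 kg/m³) = 1.532 g/cm³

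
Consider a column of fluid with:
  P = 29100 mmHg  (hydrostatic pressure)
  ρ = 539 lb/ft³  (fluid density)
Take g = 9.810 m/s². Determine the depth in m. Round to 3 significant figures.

45.8 m

Solving P = ρ·g·h for h: h = P/(ρ·g).
P = 29100 mmHg = 3.880×10^6 Pa; ρ = 539 lb/ft³ = 8634 kg/m³; g = 9.810 m/s².
h = 45.81 m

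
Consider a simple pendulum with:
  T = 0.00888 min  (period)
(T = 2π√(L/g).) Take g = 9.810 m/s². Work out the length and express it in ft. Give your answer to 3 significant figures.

Rearranging T = 2π√(L/g) for L: L = g·(T/2π)².
T = 0.00888 min = 0.5328 s; g = 9.810 m/s².
L = 0.07054 m
0.07054 m × (1 ft / 0.3048 m) = 0.2314 ft

0.231 ft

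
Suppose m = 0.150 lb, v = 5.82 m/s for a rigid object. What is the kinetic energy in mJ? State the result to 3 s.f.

KE is given directly by: KE = ½mv².
m = 0.150 lb = 0.06804 kg; v = 5.82 m/s.
KE = 1.152 J
1.152 J × (1 mJ / 0.001000 J) = 1152 mJ

1150 mJ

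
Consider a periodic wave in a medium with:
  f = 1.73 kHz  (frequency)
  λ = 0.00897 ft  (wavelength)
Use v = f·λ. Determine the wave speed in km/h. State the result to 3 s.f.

v is given directly by: v = fλ.
f = 1.73 kHz = 1730 Hz; λ = 0.00897 ft = 0.002734 m.
v = 4.730 m/s
4.730 m/s × (1 km/h / 0.2778 m/s) = 17.03 km/h

17.0 km/h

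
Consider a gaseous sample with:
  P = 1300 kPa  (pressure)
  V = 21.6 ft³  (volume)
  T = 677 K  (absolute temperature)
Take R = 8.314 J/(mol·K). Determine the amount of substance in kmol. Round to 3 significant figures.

0.141 kmol

Rearranging: n = PV/(RT).
P = 1300 kPa = 1.300×10^6 Pa; V = 21.6 ft³ = 0.6116 m³; T = 677 K; R = 8.314 J/(mol·K).
n = 141.3 mol
141.3 mol × (1 kmol / 1000 mol) = 0.1413 kmol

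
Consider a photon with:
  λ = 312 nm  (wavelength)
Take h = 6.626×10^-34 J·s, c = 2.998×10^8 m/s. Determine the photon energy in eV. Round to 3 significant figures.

3.97 eV

E is given directly by: E = hc/λ.
λ = 312 nm = 3.120×10^-7 m; h = 6.626×10^-34 J·s; c = 2.998×10^8 m/s.
E = 6.367×10^-19 J  (the unit combination reduces to kg·m²/s² = J)
6.367×10^-19 J × (1 eV / 1.602×10^-19 J) = 3.974 eV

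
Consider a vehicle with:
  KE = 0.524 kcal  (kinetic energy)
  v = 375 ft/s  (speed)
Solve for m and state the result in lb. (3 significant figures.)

0.740 lb

Solving KE = ½mv² for m: m = 2·KE/v².
KE = 0.524 kcal = 2192 J; v = 375 ft/s = 114.3 m/s.
m = 0.3356 kg
0.3356 kg × (1 lb / 0.4536 kg) = 0.7399 lb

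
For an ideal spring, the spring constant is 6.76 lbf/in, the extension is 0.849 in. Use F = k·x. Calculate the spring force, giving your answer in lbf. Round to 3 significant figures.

5.74 lbf

From Hooke's law: F = kx.
k = 6.76 lbf/in = 1184 N/m; x = 0.849 in = 0.02156 m.
F = 25.53 N
25.53 N × (1 lbf / 4.448 N) = 5.739 lbf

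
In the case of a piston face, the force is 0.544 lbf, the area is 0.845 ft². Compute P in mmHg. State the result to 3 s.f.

0.231 mmHg

Directly: P = F/A.
F = 0.544 lbf = 2.420 N; A = 0.845 ft² = 0.07850 m².
P = 30.82 Pa
30.82 Pa × (1 mmHg / 133.3 Pa) = 0.2312 mmHg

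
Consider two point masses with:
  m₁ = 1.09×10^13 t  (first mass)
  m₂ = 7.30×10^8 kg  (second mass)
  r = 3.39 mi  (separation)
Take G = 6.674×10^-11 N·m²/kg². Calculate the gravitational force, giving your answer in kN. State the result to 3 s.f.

Directly: F = Gm₁m₂/r².
m₁ = 1.09×10^13 t = 1.090×10^16 kg; m₂ = 7.30×10^8 kg; r = 3.39 mi = 5456 m; G = 6.674×10^-11 N·m²/kg².
F = 1.784×10^7 N
1.784×10^7 N × (1 kN / 1000 N) = 17842 kN

17800 kN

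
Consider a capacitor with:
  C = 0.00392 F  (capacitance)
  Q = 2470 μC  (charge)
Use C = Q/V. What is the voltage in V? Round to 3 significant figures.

Rearranging: V = Q/C.
C = 0.00392 F; Q = 2470 μC = 0.002470 C.
V = 0.6301 V  (the unit combination reduces to kg·m²/(A·s³) = V)

0.630 V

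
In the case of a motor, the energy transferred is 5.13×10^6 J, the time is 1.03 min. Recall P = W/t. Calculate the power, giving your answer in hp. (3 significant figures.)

111 hp

Directly: P = W/t.
W = 5.13×10^6 J; t = 1.03 min = 61.80 s.
P = 83010 W  (the unit combination reduces to kg·m²/s³ = W)
83010 W × (1 hp / 745.7 W) = 111.3 hp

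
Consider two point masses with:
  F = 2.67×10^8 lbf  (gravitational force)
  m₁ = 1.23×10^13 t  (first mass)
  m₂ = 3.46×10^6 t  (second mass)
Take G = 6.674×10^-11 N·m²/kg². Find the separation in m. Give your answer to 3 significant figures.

1550 m

From Newton's law of gravitation: r = √(G·m₁m₂/F).
F = 2.67×10^8 lbf = 1.188×10^9 N; m₁ = 1.23×10^13 t = 1.230×10^16 kg; m₂ = 3.46×10^6 t = 3.460×10^9 kg; G = 6.674×10^-11 N·m²/kg².
r = 1546 m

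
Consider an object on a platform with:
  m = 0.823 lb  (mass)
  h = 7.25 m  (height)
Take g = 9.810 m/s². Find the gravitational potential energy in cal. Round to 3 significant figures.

PE is given directly by: PE = mgh.
m = 0.823 lb = 0.3733 kg; h = 7.25 m; g = 9.810 m/s².
PE = 26.55 J  (the unit combination reduces to kg·m²/s² = J)
26.55 J × (1 cal / 4.184 J) = 6.346 cal

6.35 cal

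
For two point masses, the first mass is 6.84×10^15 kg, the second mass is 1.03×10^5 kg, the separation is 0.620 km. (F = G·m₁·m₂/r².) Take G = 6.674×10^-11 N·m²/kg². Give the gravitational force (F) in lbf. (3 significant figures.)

F is given directly by: F = Gm₁m₂/r².
m₁ = 6.84×10^15 kg; m₂ = 1.03×10^5 kg; r = 0.620 km = 620.0 m; G = 6.674×10^-11 N·m²/kg².
F = 1.223×10^5 N
1.223×10^5 N × (1 lbf / 4.448 N) = 27499 lbf

27500 lbf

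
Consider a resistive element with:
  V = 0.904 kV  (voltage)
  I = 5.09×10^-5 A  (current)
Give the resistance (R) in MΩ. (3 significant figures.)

17.8 MΩ

Rearranging V = I·R for R: R = V/I.
V = 0.904 kV = 904.0 V; I = 5.09×10^-5 A.
R = 1.776×10^7 Ω
1.776×10^7 Ω × (1 MΩ / 1.000×10^6 Ω) = 17.76 MΩ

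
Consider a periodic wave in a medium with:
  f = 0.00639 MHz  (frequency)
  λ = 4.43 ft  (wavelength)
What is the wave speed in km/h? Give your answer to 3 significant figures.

v is given directly by: v = fλ.
f = 0.00639 MHz = 6390 Hz; λ = 4.43 ft = 1.350 m.
v = 8628 m/s
8628 m/s × (1 km/h / 0.2778 m/s) = 31061 km/h

31100 km/h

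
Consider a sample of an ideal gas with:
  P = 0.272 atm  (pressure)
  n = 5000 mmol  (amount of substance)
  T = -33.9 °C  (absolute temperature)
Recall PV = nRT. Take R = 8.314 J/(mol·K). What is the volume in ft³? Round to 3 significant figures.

Rearranging: V = nRT/P.
P = 0.272 atm = 27560 Pa; n = 5000 mmol = 5.000 mol; T = -33.9 °C = 239.2 K; R = 8.314 J/(mol·K).
V = 0.3609 m³
0.3609 m³ × (1 ft³ / 0.02832 m³) = 12.74 ft³

12.7 ft³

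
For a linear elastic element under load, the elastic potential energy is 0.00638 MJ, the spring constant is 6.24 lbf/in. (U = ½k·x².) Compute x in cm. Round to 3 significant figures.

Rearranging U = ½k·x² for x: x = √(2U/k).
U = 0.00638 MJ = 6380 J; k = 6.24 lbf/in = 1093 N/m.
x = 3.417 m
3.417 m × (1 cm / 0.01000 m) = 341.7 cm

342 cm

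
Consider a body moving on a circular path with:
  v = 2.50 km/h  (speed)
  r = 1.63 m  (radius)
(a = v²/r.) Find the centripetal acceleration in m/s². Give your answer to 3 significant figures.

0.296 m/s²

Directly: a = v²/r.
v = 2.50 km/h = 0.6944 m/s; r = 1.63 m.
a = 0.2959 m/s²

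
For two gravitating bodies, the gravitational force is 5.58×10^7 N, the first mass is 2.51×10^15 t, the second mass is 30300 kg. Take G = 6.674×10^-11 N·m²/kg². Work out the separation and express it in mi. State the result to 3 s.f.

0.187 mi

Rearranging F = G·m₁·m₂/r² for r: r = √(G·m₁m₂/F).
F = 5.58×10^7 N; m₁ = 2.51×10^15 t = 2.510×10^18 kg; m₂ = 30300 kg; G = 6.674×10^-11 N·m²/kg².
r = 301.6 m
301.6 m × (1 mi / 1609 m) = 0.1874 mi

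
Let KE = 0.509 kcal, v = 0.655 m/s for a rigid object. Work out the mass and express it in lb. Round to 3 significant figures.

Rearranging: m = 2·KE/v².
KE = 0.509 kcal = 2130 J; v = 0.655 m/s.
m = 9928 kg
9928 kg × (1 lb / 0.4536 kg) = 21887 lb

21900 lb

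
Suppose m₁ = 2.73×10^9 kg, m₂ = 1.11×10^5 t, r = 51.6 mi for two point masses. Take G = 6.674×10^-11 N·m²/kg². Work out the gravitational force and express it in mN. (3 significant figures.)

2.93 mN

F is given directly by: F = Gm₁m₂/r².
m₁ = 2.73×10^9 kg; m₂ = 1.11×10^5 t = 1.110×10^8 kg; r = 51.6 mi = 83042 m; G = 6.674×10^-11 N·m²/kg².
F = 0.002933 N
0.002933 N × (1 mN / 0.001000 N) = 2.933 mN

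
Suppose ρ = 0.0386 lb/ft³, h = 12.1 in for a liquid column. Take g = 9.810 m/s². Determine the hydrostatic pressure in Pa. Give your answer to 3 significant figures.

Directly: P = ρgh.
ρ = 0.0386 lb/ft³ = 0.6183 kg/m³; h = 12.1 in = 0.3073 m; g = 9.810 m/s².
P = 1.864 Pa

1.86 Pa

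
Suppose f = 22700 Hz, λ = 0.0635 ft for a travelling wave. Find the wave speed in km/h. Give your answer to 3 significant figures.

1580 km/h

v is given directly by: v = fλ.
f = 22700 Hz; λ = 0.0635 ft = 0.01935 m.
v = 439.4 m/s
439.4 m/s × (1 km/h / 0.2778 m/s) = 1582 km/h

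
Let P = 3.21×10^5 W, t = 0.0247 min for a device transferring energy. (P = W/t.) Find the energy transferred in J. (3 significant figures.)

4.76×10^5 J

Rearranging P = W/t for W: W = P·t.
P = 3.21×10^5 W; t = 0.0247 min = 1.482 s.
W = 4.757×10^5 J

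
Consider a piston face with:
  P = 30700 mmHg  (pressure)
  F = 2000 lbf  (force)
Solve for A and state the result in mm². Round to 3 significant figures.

Rearranging P = F/A for A: A = F/P.
P = 30700 mmHg = 4.093×10^6 Pa; F = 2000 lbf = 8896 N.
A = 0.002174 m²
0.002174 m² × (1 mm² / 1.000×10^-6 m²) = 2174 mm²

2170 mm²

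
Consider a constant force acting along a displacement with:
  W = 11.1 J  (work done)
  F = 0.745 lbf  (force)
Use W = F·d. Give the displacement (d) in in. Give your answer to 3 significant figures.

132 in

Rearranging: d = W/F.
W = 11.1 J; F = 0.745 lbf = 3.314 N.
d = 3.350 m
3.350 m × (1 in / 0.02540 m) = 131.9 in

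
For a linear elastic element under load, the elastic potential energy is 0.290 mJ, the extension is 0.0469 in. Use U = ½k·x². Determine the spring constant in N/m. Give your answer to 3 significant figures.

409 N/m

Rearranging: k = 2U/x².
U = 0.290 mJ = 2.900×10^-4 J; x = 0.0469 in = 0.001191 m.
k = 408.7 N/m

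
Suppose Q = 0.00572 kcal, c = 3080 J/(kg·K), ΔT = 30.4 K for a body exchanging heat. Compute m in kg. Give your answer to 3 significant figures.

Solving Q = m·c·ΔT for m: m = Q/(c·ΔT).
Q = 0.00572 kcal = 23.93 J; c = 3080 J/(kg·K); ΔT = 30.4 K.
m = 2.556×10^-4 kg

2.56×10^-4 kg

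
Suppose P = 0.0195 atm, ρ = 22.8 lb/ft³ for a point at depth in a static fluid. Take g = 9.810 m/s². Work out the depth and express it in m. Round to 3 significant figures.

0.551 m

Rearranging: h = P/(ρ·g).
P = 0.0195 atm = 1976 Pa; ρ = 22.8 lb/ft³ = 365.2 kg/m³; g = 9.810 m/s².
h = 0.5515 m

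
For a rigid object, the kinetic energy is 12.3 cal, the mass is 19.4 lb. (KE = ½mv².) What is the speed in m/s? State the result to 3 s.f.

Rearranging KE = ½mv² for v: v = √(2·KE/m).
KE = 12.3 cal = 51.46 J; m = 19.4 lb = 8.800 kg.
v = 3.420 m/s

3.42 m/s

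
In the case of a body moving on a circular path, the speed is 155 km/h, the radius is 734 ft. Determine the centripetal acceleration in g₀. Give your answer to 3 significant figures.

0.845 g₀

a is given directly by: a = v²/r.
v = 155 km/h = 43.06 m/s; r = 734 ft = 223.7 m.
a = 8.286 m/s²
8.286 m/s² × (1 g₀ / 9.807 m/s²) = 0.8449 g₀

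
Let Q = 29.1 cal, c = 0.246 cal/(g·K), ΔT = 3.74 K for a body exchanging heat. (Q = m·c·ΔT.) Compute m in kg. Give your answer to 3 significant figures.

Rearranging: m = Q/(c·ΔT).
Q = 29.1 cal = 121.8 J; c = 0.246 cal/(g·K) = 1029 J/(kg·K); ΔT = 3.74 K.
m = 0.03163 kg

0.0316 kg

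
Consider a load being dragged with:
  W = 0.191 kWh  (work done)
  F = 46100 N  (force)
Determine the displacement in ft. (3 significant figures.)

48.9 ft

Rearranging: d = W/F.
W = 0.191 kWh = 6.876×10^5 J; F = 46100 N.
d = 14.92 m
14.92 m × (1 ft / 0.3048 m) = 48.94 ft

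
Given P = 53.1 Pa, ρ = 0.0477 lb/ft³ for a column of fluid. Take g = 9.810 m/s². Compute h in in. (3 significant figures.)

Rearranging: h = P/(ρ·g).
P = 53.1 Pa; ρ = 0.0477 lb/ft³ = 0.7641 kg/m³; g = 9.810 m/s².
h = 7.084 m
7.084 m × (1 in / 0.02540 m) = 278.9 in

279 in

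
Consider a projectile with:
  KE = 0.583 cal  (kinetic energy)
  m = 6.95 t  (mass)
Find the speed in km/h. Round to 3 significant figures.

Rearranging KE = ½mv² for v: v = √(2·KE/m).
KE = 0.583 cal = 2.439 J; m = 6.95 t = 6950 kg.
v = 0.02649 m/s
0.02649 m/s × (1 km/h / 0.2778 m/s) = 0.09538 km/h

0.0954 km/h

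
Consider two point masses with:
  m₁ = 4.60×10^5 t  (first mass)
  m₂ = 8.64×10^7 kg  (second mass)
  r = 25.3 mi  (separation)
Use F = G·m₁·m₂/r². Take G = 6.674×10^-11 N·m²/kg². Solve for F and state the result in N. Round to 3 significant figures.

Directly: F = Gm₁m₂/r².
m₁ = 4.60×10^5 t = 4.600×10^8 kg; m₂ = 8.64×10^7 kg; r = 25.3 mi = 40716 m; G = 6.674×10^-11 N·m²/kg².
F = 0.001600 N

0.00160 N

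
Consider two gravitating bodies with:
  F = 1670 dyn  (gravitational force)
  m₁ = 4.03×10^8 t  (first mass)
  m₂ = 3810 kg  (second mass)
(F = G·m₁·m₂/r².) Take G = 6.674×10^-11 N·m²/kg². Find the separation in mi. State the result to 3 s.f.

From Newton's law of gravitation: r = √(G·m₁m₂/F).
F = 1670 dyn = 0.01670 N; m₁ = 4.03×10^8 t = 4.030×10^11 kg; m₂ = 3810 kg; G = 6.674×10^-11 N·m²/kg².
r = 2477 m
2477 m × (1 mi / 1609 m) = 1.539 mi

1.54 mi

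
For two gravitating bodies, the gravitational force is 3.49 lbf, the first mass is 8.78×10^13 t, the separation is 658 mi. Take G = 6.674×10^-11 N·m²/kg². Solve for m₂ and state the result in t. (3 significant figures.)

From Newton's law of gravitation: m₂ = F·r²/(G·m₁).
F = 3.49 lbf = 15.52 N; m₁ = 8.78×10^13 t = 8.780×10^16 kg; r = 658 mi = 1.059×10^6 m; G = 6.674×10^-11 N·m²/kg².
m₂ = 2.971×10^6 kg
2.971×10^6 kg × (1 t / 1000 kg) = 2971 t

2970 t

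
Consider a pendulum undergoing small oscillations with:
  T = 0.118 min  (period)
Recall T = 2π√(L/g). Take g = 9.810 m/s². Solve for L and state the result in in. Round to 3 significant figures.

Solving T = 2π√(L/g) for L: L = g·(T/2π)².
T = 0.118 min = 7.080 s; g = 9.810 m/s².
L = 12.46 m
12.46 m × (1 in / 0.02540 m) = 490.4 in

490 in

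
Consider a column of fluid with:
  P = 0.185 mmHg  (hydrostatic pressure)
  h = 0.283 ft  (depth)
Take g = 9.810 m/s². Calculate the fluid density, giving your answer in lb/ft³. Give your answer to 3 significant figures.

Solving P = ρ·g·h for ρ: ρ = P/(g·h).
P = 0.185 mmHg = 24.66 Pa; h = 0.283 ft = 0.08626 m; g = 9.810 m/s².
ρ = 29.15 kg/m³
29.15 kg/m³ × (1 lb/ft³ / 16.02 kg/m³) = 1.820 lb/ft³

1.82 lb/ft³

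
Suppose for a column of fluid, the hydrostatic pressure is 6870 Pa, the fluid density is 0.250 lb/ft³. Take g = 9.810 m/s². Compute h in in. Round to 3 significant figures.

6880 in

Rearranging P = ρ·g·h for h: h = P/(ρ·g).
P = 6870 Pa; ρ = 0.250 lb/ft³ = 4.005 kg/m³; g = 9.810 m/s².
h = 174.9 m
174.9 m × (1 in / 0.02540 m) = 6885 in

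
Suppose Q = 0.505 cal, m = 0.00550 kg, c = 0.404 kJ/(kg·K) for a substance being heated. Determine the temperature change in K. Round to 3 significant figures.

Rearranging Q = m·c·ΔT for ΔT: ΔT = Q/(m·c).
Q = 0.505 cal = 2.113 J; m = 0.00550 kg; c = 0.404 kJ/(kg·K) = 404.0 J/(kg·K).
ΔT = 0.9509 K

0.951 K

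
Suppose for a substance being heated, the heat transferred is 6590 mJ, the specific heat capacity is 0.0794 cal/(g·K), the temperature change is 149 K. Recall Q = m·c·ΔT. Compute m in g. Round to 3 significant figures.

0.133 g

Solving Q = m·c·ΔT for m: m = Q/(c·ΔT).
Q = 6590 mJ = 6.590 J; c = 0.0794 cal/(g·K) = 332.2 J/(kg·K); ΔT = 149 K.
m = 1.331×10^-4 kg
1.331×10^-4 kg × (1 g / 0.001000 kg) = 0.1331 g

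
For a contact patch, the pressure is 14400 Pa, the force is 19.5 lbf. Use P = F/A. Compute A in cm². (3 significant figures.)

Rearranging P = F/A for A: A = F/P.
P = 14400 Pa; F = 19.5 lbf = 86.74 N.
A = 0.006024 m²
0.006024 m² × (1 cm² / 1.000×10^-4 m²) = 60.24 cm²

60.2 cm²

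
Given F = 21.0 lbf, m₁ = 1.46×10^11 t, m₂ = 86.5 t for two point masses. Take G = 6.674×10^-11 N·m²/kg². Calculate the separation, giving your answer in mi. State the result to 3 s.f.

1.87 mi

Rearranging F = G·m₁·m₂/r² for r: r = √(G·m₁m₂/F).
F = 21.0 lbf = 93.41 N; m₁ = 1.46×10^11 t = 1.460×10^14 kg; m₂ = 86.5 t = 86500 kg; G = 6.674×10^-11 N·m²/kg².
r = 3004 m
3004 m × (1 mi / 1609 m) = 1.866 mi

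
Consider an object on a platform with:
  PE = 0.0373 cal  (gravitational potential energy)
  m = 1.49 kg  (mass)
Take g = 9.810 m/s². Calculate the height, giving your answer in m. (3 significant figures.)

0.0107 m

Solving PE = m·g·h for h: h = PE/(m·g).
PE = 0.0373 cal = 0.1561 J; m = 1.49 kg; g = 9.810 m/s².
h = 0.01068 m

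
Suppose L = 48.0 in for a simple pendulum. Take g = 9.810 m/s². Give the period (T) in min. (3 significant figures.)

0.0369 min

Directly: T = 2π√(L/g).
L = 48.0 in = 1.219 m; g = 9.810 m/s².
T = 2.215 s
2.215 s × (1 min / 60.00 s) = 0.03692 min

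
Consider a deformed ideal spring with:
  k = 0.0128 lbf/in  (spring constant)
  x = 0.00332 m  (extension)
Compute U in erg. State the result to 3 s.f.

U is given directly by: U = ½kx².
k = 0.0128 lbf/in = 2.242 N/m; x = 0.00332 m.
U = 1.235×10^-5 J
1.235×10^-5 J × (1 erg / 1.000×10^-7 J) = 123.5 erg

124 erg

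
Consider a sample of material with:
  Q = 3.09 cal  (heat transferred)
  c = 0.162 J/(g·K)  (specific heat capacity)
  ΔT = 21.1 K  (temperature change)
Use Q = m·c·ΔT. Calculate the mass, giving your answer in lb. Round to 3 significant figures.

0.00834 lb

Solving Q = m·c·ΔT for m: m = Q/(c·ΔT).
Q = 3.09 cal = 12.93 J; c = 0.162 J/(g·K) = 162.0 J/(kg·K); ΔT = 21.1 K.
m = 0.003782 kg
0.003782 kg × (1 lb / 0.4536 kg) = 0.008338 lb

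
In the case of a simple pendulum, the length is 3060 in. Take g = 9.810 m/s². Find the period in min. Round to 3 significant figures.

0.295 min

Directly: T = 2π√(L/g).
L = 3060 in = 77.72 m; g = 9.810 m/s².
T = 17.69 s
17.69 s × (1 min / 60.00 s) = 0.2948 min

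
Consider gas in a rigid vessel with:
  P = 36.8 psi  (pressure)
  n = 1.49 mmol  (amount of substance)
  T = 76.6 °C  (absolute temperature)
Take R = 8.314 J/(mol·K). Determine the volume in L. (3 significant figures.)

Rearranging PV = nRT for V: V = nRT/P.
P = 36.8 psi = 2.537×10^5 Pa; n = 1.49 mmol = 0.001490 mol; T = 76.6 °C = 349.8 K; R = 8.314 J/(mol·K).
V = 1.708×10^-5 m³
1.708×10^-5 m³ × (1 L / 0.001000 m³) = 0.01708 L

0.0171 L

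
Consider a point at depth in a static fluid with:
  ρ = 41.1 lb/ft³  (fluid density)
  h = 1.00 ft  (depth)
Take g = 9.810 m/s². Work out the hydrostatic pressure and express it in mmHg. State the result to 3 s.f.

P is given directly by: P = ρgh.
ρ = 41.1 lb/ft³ = 658.4 kg/m³; h = 1.00 ft = 0.3048 m; g = 9.810 m/s².
P = 1969 Pa  (the unit combination reduces to kg/(m·s²) = Pa)
1969 Pa × (1 mmHg / 133.3 Pa) = 14.77 mmHg

14.8 mmHg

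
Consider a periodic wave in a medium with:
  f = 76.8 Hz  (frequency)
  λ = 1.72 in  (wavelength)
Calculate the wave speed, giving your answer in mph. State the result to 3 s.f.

Directly: v = fλ.
f = 76.8 Hz; λ = 1.72 in = 0.04369 m.
v = 3.355 m/s
3.355 m/s × (1 mph / 0.4470 m/s) = 7.505 mph

7.51 mph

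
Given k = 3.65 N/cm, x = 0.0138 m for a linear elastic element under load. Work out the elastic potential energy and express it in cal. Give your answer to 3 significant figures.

Directly: U = ½kx².
k = 3.65 N/cm = 365.0 N/m; x = 0.0138 m.
U = 0.03476 J
0.03476 J × (1 cal / 4.184 J) = 0.008307 cal

0.00831 cal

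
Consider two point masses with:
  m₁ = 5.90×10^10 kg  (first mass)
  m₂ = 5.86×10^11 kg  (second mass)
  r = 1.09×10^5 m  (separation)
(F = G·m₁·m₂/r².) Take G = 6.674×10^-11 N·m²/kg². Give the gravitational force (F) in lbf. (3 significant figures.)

From Newton's law of gravitation: F = Gm₁m₂/r².
m₁ = 5.90×10^10 kg; m₂ = 5.86×10^11 kg; r = 1.09×10^5 m; G = 6.674×10^-11 N·m²/kg².
F = 194.2 N  (the unit combination reduces to kg·m/s² = N)
194.2 N × (1 lbf / 4.448 N) = 43.66 lbf

43.7 lbf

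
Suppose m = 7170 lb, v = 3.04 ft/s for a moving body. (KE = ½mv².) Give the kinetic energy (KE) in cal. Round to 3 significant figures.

KE is given directly by: KE = ½mv².
m = 7170 lb = 3252 kg; v = 3.04 ft/s = 0.9266 m/s.
KE = 1396 J
1396 J × (1 cal / 4.184 J) = 333.7 cal

334 cal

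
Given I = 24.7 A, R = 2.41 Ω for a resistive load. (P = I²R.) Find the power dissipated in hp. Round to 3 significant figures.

Directly: P = I²R.
I = 24.7 A; R = 2.41 Ω.
P = 1470 W  (the unit combination reduces to kg·m²/s³ = W)
1470 W × (1 hp / 745.7 W) = 1.972 hp

1.97 hp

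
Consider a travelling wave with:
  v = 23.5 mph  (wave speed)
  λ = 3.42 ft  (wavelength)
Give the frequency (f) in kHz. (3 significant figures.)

0.0101 kHz

Solving v = f·λ for f: f = v/λ.
v = 23.5 mph = 10.51 m/s; λ = 3.42 ft = 1.042 m.
f = 10.08 Hz
10.08 Hz × (1 kHz / 1000 Hz) = 0.01008 kHz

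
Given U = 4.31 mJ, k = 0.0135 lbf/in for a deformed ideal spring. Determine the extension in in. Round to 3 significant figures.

2.38 in

Rearranging U = ½k·x² for x: x = √(2U/k).
U = 4.31 mJ = 0.004310 J; k = 0.0135 lbf/in = 2.364 N/m.
x = 0.06038 m
0.06038 m × (1 in / 0.02540 m) = 2.377 in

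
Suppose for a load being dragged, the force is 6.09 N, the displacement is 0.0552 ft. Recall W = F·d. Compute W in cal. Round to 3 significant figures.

Directly: W = F·d.
F = 6.09 N; d = 0.0552 ft = 0.01682 m.
W = 0.1025 J
0.1025 J × (1 cal / 4.184 J) = 0.02449 cal

0.0245 cal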